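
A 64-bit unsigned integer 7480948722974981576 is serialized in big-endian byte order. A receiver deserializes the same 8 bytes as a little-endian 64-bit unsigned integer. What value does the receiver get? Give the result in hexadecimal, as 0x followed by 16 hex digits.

0xC8FDD54F3AABD167

7480948722974981576 in 64-bit hexadecimal is 0x67D1AB3A4FD5FDC8.
Stored big-endian, the bytes at ascending addresses are 67 D1 AB 3A 4F D5 FD C8.
Read back as little-endian, the first byte is least significant, giving 0xC8FDD54F3AABD167.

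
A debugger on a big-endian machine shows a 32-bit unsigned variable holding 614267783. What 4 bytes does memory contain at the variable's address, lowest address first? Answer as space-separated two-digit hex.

24 9C FB 87

614267783 in hexadecimal, padded to 32 bits, is 0x249CFB87.
Split into bytes (most-significant first): 24 9C FB 87.
In big-endian order the high byte comes first in memory.
So the memory order matches the most-significant-first order: 24 9C FB 87.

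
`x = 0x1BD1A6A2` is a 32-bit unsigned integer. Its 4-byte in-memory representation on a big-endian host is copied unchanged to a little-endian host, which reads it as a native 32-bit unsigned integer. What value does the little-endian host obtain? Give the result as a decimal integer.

2728841499

Stored big-endian, the bytes at ascending addresses are 1B D1 A6 A2.
Read back as little-endian, the first byte is least significant, giving 0xA2A6D11B.
0xA2A6D11B = 2728841499.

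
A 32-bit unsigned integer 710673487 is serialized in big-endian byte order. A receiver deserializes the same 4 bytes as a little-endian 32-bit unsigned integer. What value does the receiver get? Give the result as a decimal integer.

710673487 in 32-bit hexadecimal is 0x2A5C044F.
Stored big-endian, the bytes at ascending addresses are 2A 5C 04 4F.
Read back as little-endian, the first byte is least significant, giving 0x4F045C2A.
0x4F045C2A = 1325685802.

1325685802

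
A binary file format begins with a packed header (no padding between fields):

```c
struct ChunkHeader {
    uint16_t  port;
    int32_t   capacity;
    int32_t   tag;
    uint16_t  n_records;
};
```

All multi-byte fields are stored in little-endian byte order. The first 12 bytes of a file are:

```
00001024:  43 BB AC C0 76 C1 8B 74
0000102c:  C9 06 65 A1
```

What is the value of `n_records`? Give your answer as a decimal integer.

41317

`n_records` follows `port` (2 B), `capacity` (4 B), `tag` (4 B), so it starts at offset 2 + 4 + 4 = 10 and occupies 2 bytes.
Bytes at offsets 10..11: 65 A1.
In little-endian order the low byte comes first in memory.
Reassemble most-significant byte first: A1 65 → 0xA165.
0xA165 = 41317.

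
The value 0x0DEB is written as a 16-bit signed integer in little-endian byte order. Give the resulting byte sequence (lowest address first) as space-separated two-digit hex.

Split into bytes (most-significant first): 0D EB.
In little-endian order the low byte comes first in memory.
So at ascending addresses the bytes are EB 0D.

EB 0D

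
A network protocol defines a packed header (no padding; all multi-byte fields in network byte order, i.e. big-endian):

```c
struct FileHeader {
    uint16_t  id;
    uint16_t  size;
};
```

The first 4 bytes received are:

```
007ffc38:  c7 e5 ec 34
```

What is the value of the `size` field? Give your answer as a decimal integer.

`size` follows `id` (2 bytes), so it starts at byte offset 2 and occupies 2 bytes.
Bytes at offsets 2..3: EC 34.
Big-endian: lowest address holds the most-significant byte.
The bytes are already most-significant first: 0xEC34.
0xEC34 = 60468.

60468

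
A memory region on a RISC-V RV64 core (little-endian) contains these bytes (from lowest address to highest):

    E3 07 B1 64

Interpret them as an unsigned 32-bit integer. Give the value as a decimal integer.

1689323491

In little-endian order the low byte comes first in memory.
Reassemble most-significant byte first: 64 B1 07 E3 → 0x64B107E3.
0x64B107E3 = 1689323491.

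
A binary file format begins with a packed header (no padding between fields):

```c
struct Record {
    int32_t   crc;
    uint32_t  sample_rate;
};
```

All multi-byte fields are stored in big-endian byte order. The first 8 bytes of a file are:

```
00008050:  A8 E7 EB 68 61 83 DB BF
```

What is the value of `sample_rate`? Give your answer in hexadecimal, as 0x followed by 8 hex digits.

`sample_rate` follows `crc` (4 bytes), so it starts at byte offset 4 and occupies 4 bytes.
Bytes at offsets 4..7: 61 83 DB BF.
Big-endian: lowest address holds the most-significant byte.
The bytes are already most-significant first: 0x6183DBBF.

0x6183DBBF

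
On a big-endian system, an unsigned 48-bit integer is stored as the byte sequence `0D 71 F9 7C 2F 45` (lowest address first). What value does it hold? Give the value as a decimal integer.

14783168130885

In big-endian order the high byte comes first in memory.
The bytes are already most-significant first: 0x0D71F97C2F45.
0x0D71F97C2F45 = 14783168130885.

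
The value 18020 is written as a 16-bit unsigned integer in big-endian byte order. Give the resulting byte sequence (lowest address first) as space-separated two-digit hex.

46 64

18020 in hexadecimal, padded to 16 bits, is 0x4664.
Split into bytes (most-significant first): 46 64.
Big-endian stores the most-significant byte at the lowest address.
So the memory order matches the most-significant-first order: 46 64.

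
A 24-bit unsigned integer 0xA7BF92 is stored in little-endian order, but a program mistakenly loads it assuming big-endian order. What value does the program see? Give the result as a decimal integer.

Stored little-endian, the bytes at ascending addresses are 92 BF A7.
Read back as big-endian, the last byte is least significant, giving 0x92BFA7.
0x92BFA7 = 9617319.

9617319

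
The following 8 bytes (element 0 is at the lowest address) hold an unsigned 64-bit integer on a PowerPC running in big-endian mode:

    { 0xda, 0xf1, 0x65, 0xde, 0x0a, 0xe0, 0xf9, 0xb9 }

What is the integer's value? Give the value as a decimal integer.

15776502973995219385

Big-endian: lowest address holds the most-significant byte.
The bytes are already most-significant first: 0xDAF165DE0AE0F9B9.
0xDAF165DE0AE0F9B9 = 15776502973995219385.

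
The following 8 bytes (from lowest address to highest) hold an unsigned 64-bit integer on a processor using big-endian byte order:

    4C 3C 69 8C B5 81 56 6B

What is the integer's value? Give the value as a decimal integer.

5493381698546652779

In big-endian order the high byte comes first in memory.
The bytes are already most-significant first: 0x4C3C698CB581566B.
0x4C3C698CB581566B = 5493381698546652779.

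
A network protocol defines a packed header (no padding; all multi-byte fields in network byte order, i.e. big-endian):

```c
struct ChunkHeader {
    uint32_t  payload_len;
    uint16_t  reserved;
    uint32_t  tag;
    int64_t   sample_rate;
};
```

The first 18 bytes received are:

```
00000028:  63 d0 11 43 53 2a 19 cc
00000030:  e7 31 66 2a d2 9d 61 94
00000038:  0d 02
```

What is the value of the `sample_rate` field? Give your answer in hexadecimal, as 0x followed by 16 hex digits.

0x662AD29D61940D02

`sample_rate` follows `payload_len` (4 B), `reserved` (2 B), `tag` (4 B), so it starts at offset 4 + 2 + 4 = 10 and occupies 8 bytes.
Bytes at offsets 10..17: 66 2A D2 9D 61 94 0D 02.
In big-endian order the high byte comes first in memory.
The bytes are already most-significant first: 0x662AD29D61940D02.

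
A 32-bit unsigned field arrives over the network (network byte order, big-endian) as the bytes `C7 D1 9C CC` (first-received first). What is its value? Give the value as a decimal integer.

3352403148

Big-endian stores the most-significant byte at the lowest address.
The bytes are already most-significant first: 0xC7D19CCC.
0xC7D19CCC = 3352403148.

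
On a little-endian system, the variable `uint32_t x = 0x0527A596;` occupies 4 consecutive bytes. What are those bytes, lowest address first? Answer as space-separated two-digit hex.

Split into bytes (most-significant first): 05 27 A5 96.
Little-endian: lowest address holds the least-significant byte.
So at ascending addresses the bytes are 96 A5 27 05.

96 A5 27 05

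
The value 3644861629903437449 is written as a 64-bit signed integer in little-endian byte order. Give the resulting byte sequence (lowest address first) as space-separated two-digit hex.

3644861629903437449 in hexadecimal, padded to 64 bits, is 0x3295265751D87E89.
Split into bytes (most-significant first): 32 95 26 57 51 D8 7E 89.
Little-endian: lowest address holds the least-significant byte.
So at ascending addresses the bytes are 89 7E D8 51 57 26 95 32.

89 7E D8 51 57 26 95 32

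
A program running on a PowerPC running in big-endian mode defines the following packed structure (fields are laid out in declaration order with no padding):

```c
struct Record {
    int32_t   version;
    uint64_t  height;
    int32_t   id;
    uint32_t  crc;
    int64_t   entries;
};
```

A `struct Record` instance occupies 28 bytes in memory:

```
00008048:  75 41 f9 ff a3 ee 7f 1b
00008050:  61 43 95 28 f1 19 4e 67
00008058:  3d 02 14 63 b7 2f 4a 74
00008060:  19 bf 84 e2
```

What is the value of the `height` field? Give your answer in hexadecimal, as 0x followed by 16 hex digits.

0xA3EE7F1B61439528

`height` follows `version` (4 bytes), so it starts at byte offset 4 and occupies 8 bytes.
Bytes at offsets 4..11: A3 EE 7F 1B 61 43 95 28.
Big-endian: lowest address holds the most-significant byte.
The bytes are already most-significant first: 0xA3EE7F1B61439528.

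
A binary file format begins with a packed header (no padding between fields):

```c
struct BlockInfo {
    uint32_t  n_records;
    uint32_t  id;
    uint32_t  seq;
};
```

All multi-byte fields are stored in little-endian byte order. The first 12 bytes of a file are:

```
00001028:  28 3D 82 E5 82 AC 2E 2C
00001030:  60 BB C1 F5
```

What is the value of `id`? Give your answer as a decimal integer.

741256322

`id` follows `n_records` (4 bytes), so it starts at byte offset 4 and occupies 4 bytes.
Bytes at offsets 4..7: 82 AC 2E 2C.
Little-endian: lowest address holds the least-significant byte.
Reassemble most-significant byte first: 2C 2E AC 82 → 0x2C2EAC82.
0x2C2EAC82 = 741256322.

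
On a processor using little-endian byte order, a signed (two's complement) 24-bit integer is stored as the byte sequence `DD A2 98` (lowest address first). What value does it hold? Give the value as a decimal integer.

Little-endian stores the least-significant byte at the lowest address.
Reassemble most-significant byte first: 98 A2 DD → 0x98A2DD.
Top bit is set, so as a signed 24-bit value this is 0x98A2DD − 2^24 = -6774051.

-6774051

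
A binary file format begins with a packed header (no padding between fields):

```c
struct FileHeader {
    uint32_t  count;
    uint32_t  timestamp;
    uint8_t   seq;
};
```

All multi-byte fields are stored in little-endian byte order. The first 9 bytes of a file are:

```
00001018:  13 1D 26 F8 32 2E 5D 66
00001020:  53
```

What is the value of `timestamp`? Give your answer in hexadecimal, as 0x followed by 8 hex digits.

`timestamp` follows `count` (4 bytes), so it starts at byte offset 4 and occupies 4 bytes.
Bytes at offsets 4..7: 32 2E 5D 66.
Little-endian stores the least-significant byte at the lowest address.
Reassemble most-significant byte first: 66 5D 2E 32 → 0x665D2E32.

0x665D2E32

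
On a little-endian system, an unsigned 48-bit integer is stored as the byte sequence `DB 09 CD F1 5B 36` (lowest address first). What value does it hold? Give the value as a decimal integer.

Little-endian stores the least-significant byte at the lowest address.
Reassemble most-significant byte first: 36 5B F1 CD 09 DB → 0x365BF1CD09DB.
0x365BF1CD09DB = 59768526670299.

59768526670299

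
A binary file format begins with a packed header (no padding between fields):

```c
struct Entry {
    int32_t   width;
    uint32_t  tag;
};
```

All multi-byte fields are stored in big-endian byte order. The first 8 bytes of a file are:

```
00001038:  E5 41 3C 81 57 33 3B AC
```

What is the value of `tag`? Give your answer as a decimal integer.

1462975404

`tag` follows `width` (4 bytes), so it starts at byte offset 4 and occupies 4 bytes.
Bytes at offsets 4..7: 57 33 3B AC.
Big-endian stores the most-significant byte at the lowest address.
The bytes are already most-significant first: 0x57333BAC.
0x57333BAC = 1462975404.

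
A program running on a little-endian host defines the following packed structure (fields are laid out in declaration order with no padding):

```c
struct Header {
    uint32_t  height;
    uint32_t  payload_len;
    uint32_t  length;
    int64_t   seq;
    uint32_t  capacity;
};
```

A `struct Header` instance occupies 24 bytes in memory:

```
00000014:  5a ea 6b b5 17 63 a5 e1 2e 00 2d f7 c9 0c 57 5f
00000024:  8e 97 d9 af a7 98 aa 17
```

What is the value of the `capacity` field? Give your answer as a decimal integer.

`capacity` follows `height` (4 B), `payload_len` (4 B), `length` (4 B), `seq` (8 B), so it starts at offset 4 + 4 + 4 + 8 = 20 and occupies 4 bytes.
Bytes at offsets 20..23: A7 98 AA 17.
Little-endian stores the least-significant byte at the lowest address.
Reassemble most-significant byte first: 17 AA 98 A7 → 0x17AA98A7.
0x17AA98A7 = 397056167.

397056167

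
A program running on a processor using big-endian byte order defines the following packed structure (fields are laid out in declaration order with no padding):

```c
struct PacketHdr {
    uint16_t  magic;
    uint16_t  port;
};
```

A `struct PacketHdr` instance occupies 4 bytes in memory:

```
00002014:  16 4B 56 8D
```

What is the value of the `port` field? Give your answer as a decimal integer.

22157

`port` follows `magic` (2 bytes), so it starts at byte offset 2 and occupies 2 bytes.
Bytes at offsets 2..3: 56 8D.
Big-endian: lowest address holds the most-significant byte.
The bytes are already most-significant first: 0x568D.
0x568D = 22157.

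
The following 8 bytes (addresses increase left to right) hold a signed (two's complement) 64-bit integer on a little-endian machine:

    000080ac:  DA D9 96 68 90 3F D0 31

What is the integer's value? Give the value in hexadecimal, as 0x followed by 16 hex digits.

0x31D03F906896D9DA

Little-endian stores the least-significant byte at the lowest address.
Reassemble most-significant byte first: 31 D0 3F 90 68 96 D9 DA → 0x31D03F906896D9DA.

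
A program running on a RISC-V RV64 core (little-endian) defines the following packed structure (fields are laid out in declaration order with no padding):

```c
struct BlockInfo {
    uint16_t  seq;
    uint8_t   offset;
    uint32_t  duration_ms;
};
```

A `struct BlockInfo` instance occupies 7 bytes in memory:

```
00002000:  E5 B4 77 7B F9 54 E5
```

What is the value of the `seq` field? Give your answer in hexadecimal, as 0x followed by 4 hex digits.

`seq` is the first field, at byte offset 0, occupying 2 bytes.
Bytes at offsets 0..1: E5 B4.
Little-endian: lowest address holds the least-significant byte.
Reassemble most-significant byte first: B4 E5 → 0xB4E5.

0xB4E5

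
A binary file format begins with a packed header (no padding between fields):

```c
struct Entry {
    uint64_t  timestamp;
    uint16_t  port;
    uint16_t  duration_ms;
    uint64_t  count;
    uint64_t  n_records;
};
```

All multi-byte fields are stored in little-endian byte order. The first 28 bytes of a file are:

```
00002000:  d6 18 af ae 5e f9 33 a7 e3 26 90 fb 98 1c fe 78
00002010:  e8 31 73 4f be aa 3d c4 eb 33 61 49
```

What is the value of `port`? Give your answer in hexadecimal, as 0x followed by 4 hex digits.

`port` follows `timestamp` (8 bytes), so it starts at byte offset 8 and occupies 2 bytes.
Bytes at offsets 8..9: E3 26.
In little-endian order the low byte comes first in memory.
Reassemble most-significant byte first: 26 E3 → 0x26E3.

0x26E3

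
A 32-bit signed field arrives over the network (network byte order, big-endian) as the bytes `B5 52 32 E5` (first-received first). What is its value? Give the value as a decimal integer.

Big-endian: lowest address holds the most-significant byte.
The bytes are already most-significant first: 0xB55232E5.
Top bit is set, so as a signed 32-bit value this is 0xB55232E5 − 2^32 = -1252904219.

-1252904219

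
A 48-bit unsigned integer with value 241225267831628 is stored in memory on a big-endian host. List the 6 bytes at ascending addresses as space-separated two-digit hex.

DB 64 A2 66 63 4C

241225267831628 in hexadecimal, padded to 48 bits, is 0xDB64A266634C.
Split into bytes (most-significant first): DB 64 A2 66 63 4C.
Big-endian stores the most-significant byte at the lowest address.
So the memory order matches the most-significant-first order: DB 64 A2 66 63 4C.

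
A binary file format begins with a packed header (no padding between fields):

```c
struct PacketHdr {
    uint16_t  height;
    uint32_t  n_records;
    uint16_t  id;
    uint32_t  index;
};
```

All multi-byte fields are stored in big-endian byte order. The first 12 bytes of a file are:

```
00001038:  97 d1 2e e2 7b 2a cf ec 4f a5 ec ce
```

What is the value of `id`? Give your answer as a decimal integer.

`id` follows `height` (2 B), `n_records` (4 B), so it starts at offset 2 + 4 = 6 and occupies 2 bytes.
Bytes at offsets 6..7: CF EC.
Big-endian: lowest address holds the most-significant byte.
The bytes are already most-significant first: 0xCFEC.
0xCFEC = 53228.

53228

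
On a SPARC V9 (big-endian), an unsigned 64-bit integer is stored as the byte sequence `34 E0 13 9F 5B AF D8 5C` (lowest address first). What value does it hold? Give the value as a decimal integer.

3810066859914418268

In big-endian order the high byte comes first in memory.
The bytes are already most-significant first: 0x34E0139F5BAFD85C.
0x34E0139F5BAFD85C = 3810066859914418268.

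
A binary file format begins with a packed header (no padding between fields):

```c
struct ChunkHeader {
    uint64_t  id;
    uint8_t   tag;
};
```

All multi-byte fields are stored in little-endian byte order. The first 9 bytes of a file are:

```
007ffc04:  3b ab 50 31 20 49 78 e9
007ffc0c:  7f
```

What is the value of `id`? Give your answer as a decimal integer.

`id` is the first field, at byte offset 0, occupying 8 bytes.
Bytes at offsets 0..7: 3B AB 50 31 20 49 78 E9.
Little-endian: lowest address holds the least-significant byte.
Reassemble most-significant byte first: E9 78 49 20 31 50 AB 3B → 0xE97849203150AB3B.
0xE97849203150AB3B = 16823276810657639227.

16823276810657639227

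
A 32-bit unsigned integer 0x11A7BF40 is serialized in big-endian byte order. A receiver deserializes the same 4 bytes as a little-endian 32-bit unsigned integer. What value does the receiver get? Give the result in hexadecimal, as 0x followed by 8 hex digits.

Stored big-endian, the bytes at ascending addresses are 11 A7 BF 40.
Read back as little-endian, the first byte is least significant, giving 0x40BFA711.

0x40BFA711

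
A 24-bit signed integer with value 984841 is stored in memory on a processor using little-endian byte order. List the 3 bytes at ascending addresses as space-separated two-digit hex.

984841 in hexadecimal, padded to 24 bits, is 0x0F0709.
Split into bytes (most-significant first): 0F 07 09.
Little-endian: lowest address holds the least-significant byte.
So at ascending addresses the bytes are 09 07 0F.

09 07 0F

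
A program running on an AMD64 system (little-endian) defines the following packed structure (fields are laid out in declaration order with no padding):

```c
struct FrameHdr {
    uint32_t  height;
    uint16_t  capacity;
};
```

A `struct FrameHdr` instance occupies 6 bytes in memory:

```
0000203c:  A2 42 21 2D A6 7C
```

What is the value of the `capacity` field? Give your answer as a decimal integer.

`capacity` follows `height` (4 bytes), so it starts at byte offset 4 and occupies 2 bytes.
Bytes at offsets 4..5: A6 7C.
In little-endian order the low byte comes first in memory.
Reassemble most-significant byte first: 7C A6 → 0x7CA6.
0x7CA6 = 31910.

31910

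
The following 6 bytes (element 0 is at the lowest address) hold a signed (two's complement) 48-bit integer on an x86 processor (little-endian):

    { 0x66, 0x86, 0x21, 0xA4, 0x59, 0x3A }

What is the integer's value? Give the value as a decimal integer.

In little-endian order the low byte comes first in memory.
Reassemble most-significant byte first: 3A 59 A4 21 86 66 → 0x3A59A4218666.
0x3A59A4218666 = 64156680160870.

64156680160870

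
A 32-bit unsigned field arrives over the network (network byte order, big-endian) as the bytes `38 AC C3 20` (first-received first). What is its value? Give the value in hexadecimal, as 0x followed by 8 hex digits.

Big-endian: lowest address holds the most-significant byte.
The bytes are already most-significant first: 0x38ACC320.

0x38ACC320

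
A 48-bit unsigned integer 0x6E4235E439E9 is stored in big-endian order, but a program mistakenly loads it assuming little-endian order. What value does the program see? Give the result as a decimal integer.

Stored big-endian, the bytes at ascending addresses are 6E 42 35 E4 39 E9.
Read back as little-endian, the first byte is least significant, giving 0xE939E435426E.
0xE939E435426E = 256434851103342.

256434851103342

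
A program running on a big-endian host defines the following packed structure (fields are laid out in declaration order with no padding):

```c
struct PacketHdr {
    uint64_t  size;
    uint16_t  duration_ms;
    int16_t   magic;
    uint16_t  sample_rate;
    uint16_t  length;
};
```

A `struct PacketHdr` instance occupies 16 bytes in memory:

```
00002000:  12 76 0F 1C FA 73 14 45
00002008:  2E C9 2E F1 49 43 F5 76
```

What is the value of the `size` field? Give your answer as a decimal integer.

1330267357069907013

`size` is the first field, at byte offset 0, occupying 8 bytes.
Bytes at offsets 0..7: 12 76 0F 1C FA 73 14 45.
Big-endian: lowest address holds the most-significant byte.
The bytes are already most-significant first: 0x12760F1CFA731445.
0x12760F1CFA731445 = 1330267357069907013.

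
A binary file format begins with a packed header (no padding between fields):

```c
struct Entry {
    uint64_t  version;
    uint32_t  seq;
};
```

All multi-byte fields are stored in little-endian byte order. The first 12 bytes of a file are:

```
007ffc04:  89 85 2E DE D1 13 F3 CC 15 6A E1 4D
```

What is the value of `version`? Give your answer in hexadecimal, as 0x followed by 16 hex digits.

0xCCF313D1DE2E8589

`version` is the first field, at byte offset 0, occupying 8 bytes.
Bytes at offsets 0..7: 89 85 2E DE D1 13 F3 CC.
In little-endian order the low byte comes first in memory.
Reassemble most-significant byte first: CC F3 13 D1 DE 2E 85 89 → 0xCCF313D1DE2E8589.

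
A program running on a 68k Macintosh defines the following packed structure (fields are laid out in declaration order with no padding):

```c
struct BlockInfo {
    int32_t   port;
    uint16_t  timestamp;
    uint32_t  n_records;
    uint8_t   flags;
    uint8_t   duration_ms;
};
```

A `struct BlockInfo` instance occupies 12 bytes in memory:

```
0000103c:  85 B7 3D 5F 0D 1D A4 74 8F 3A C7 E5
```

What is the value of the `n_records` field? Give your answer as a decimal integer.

2759102266

`n_records` follows `port` (4 B), `timestamp` (2 B), so it starts at offset 4 + 2 = 6 and occupies 4 bytes.
Bytes at offsets 6..9: A4 74 8F 3A.
Big-endian: lowest address holds the most-significant byte.
The bytes are already most-significant first: 0xA4748F3A.
0xA4748F3A = 2759102266.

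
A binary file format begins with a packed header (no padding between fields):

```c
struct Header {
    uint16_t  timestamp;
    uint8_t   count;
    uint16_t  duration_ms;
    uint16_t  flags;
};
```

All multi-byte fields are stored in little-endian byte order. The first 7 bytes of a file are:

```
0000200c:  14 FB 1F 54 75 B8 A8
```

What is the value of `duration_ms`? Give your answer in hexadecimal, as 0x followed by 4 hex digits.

0x7554

`duration_ms` follows `timestamp` (2 B), `count` (1 B), so it starts at offset 2 + 1 = 3 and occupies 2 bytes.
Bytes at offsets 3..4: 54 75.
Little-endian stores the least-significant byte at the lowest address.
Reassemble most-significant byte first: 75 54 → 0x7554.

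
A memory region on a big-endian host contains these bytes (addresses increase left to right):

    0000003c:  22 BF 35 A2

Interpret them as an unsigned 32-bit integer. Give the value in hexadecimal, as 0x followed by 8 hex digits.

Big-endian stores the most-significant byte at the lowest address.
The bytes are already most-significant first: 0x22BF35A2.

0x22BF35A2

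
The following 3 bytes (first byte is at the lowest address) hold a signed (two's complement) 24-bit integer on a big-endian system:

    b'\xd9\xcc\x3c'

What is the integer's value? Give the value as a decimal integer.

In big-endian order the high byte comes first in memory.
The bytes are already most-significant first: 0xD9CC3C.
Top bit is set, so as a signed 24-bit value this is 0xD9CC3C − 2^24 = -2503620.

-2503620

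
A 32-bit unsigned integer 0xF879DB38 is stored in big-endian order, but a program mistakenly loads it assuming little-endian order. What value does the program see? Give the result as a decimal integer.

Stored big-endian, the bytes at ascending addresses are F8 79 DB 38.
Read back as little-endian, the first byte is least significant, giving 0x38DB79F8.
0x38DB79F8 = 953907704.

953907704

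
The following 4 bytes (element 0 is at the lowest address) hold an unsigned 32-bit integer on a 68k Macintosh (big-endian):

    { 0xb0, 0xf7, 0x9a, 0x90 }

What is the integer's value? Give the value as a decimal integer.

Big-endian stores the most-significant byte at the lowest address.
The bytes are already most-significant first: 0xB0F79A90.
0xB0F79A90 = 2969016976.

2969016976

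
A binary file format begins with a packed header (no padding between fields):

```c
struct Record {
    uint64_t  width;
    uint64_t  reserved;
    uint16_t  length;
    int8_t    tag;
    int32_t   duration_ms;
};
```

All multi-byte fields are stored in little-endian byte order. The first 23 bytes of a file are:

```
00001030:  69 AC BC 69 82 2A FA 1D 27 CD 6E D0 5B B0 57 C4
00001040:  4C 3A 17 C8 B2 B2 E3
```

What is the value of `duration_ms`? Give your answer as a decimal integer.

`duration_ms` follows `width` (8 B), `reserved` (8 B), `length` (2 B), `tag` (1 B), so it starts at offset 8 + 8 + 2 + 1 = 19 and occupies 4 bytes.
Bytes at offsets 19..22: C8 B2 B2 E3.
Little-endian stores the least-significant byte at the lowest address.
Reassemble most-significant byte first: E3 B2 B2 C8 → 0xE3B2B2C8.
Top bit is set, so as a signed 32-bit value this is 0xE3B2B2C8 − 2^32 = -474828088.

-474828088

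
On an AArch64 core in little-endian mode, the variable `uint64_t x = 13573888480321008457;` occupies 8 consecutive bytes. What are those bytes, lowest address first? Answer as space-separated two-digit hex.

13573888480321008457 in hexadecimal, padded to 64 bits, is 0xBC6023A7C24CF349.
Split into bytes (most-significant first): BC 60 23 A7 C2 4C F3 49.
Little-endian: lowest address holds the least-significant byte.
So at ascending addresses the bytes are 49 F3 4C C2 A7 23 60 BC.

49 F3 4C C2 A7 23 60 BC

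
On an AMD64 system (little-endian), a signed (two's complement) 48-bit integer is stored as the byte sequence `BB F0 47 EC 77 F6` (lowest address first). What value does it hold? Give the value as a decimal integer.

-10480051031877

Little-endian: lowest address holds the least-significant byte.
Reassemble most-significant byte first: F6 77 EC 47 F0 BB → 0xF677EC47F0BB.
Top bit is set, so as a signed 48-bit value this is 0xF677EC47F0BB − 2^48 = -10480051031877.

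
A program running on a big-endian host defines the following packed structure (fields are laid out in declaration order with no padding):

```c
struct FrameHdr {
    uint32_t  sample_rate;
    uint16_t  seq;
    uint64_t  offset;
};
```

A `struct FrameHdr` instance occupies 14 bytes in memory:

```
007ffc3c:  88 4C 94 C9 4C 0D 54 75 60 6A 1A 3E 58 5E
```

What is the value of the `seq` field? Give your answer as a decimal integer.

`seq` follows `sample_rate` (4 bytes), so it starts at byte offset 4 and occupies 2 bytes.
Bytes at offsets 4..5: 4C 0D.
In big-endian order the high byte comes first in memory.
The bytes are already most-significant first: 0x4C0D.
0x4C0D = 19469.

19469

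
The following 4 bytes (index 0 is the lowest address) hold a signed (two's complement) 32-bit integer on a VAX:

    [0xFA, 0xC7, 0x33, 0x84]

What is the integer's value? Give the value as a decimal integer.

Little-endian: lowest address holds the least-significant byte.
Reassemble most-significant byte first: 84 33 C7 FA → 0x8433C7FA.
Top bit is set, so as a signed 32-bit value this is 0x8433C7FA − 2^32 = -2076981254.

-2076981254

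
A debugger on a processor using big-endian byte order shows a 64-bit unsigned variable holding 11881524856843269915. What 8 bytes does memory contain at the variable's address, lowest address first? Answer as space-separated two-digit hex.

A4 E3 A7 E8 02 1D F7 1B

11881524856843269915 in hexadecimal, padded to 64 bits, is 0xA4E3A7E8021DF71B.
Split into bytes (most-significant first): A4 E3 A7 E8 02 1D F7 1B.
In big-endian order the high byte comes first in memory.
So the memory order matches the most-significant-first order: A4 E3 A7 E8 02 1D F7 1B.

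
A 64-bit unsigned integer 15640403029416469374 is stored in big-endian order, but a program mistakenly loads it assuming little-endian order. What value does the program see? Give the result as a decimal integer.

15640403029416469374 in 64-bit hexadecimal is 0xD90DDFB0584FE37E.
Stored big-endian, the bytes at ascending addresses are D9 0D DF B0 58 4F E3 7E.
Read back as little-endian, the first byte is least significant, giving 0x7EE34F58B0DF0DD9.
0x7EE34F58B0DF0DD9 = 9143238910835363289.

9143238910835363289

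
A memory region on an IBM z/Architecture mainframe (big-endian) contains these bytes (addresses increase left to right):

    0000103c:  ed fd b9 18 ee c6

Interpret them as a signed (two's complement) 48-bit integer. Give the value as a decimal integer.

Big-endian stores the most-significant byte at the lowest address.
The bytes are already most-significant first: 0xEDFDB918EEC6.
Top bit is set, so as a signed 48-bit value this is 0xEDFDB918EEC6 − 2^48 = -19800988782906.

-19800988782906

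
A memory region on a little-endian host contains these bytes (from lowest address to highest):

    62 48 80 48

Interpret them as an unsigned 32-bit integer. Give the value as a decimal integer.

1216366690

Little-endian stores the least-significant byte at the lowest address.
Reassemble most-significant byte first: 48 80 48 62 → 0x48804862.
0x48804862 = 1216366690.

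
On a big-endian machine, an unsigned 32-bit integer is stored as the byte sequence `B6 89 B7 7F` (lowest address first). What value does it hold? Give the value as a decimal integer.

3062478719

Big-endian stores the most-significant byte at the lowest address.
The bytes are already most-significant first: 0xB689B77F.
0xB689B77F = 3062478719.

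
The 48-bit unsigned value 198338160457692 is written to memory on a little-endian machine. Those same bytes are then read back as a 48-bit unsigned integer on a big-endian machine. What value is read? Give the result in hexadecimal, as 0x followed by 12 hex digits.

198338160457692 in 48-bit hexadecimal is 0xB463339977DC.
Stored little-endian, the bytes at ascending addresses are DC 77 99 33 63 B4.
Read back as big-endian, the last byte is least significant, giving 0xDC77993363B4.

0xDC77993363B4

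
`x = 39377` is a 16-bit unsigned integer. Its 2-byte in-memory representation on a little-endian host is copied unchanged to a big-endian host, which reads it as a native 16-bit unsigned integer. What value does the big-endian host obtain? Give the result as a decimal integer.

39377 in 16-bit hexadecimal is 0x99D1.
Stored little-endian, the bytes at ascending addresses are D1 99.
Read back as big-endian, the last byte is least significant, giving 0xD199.
0xD199 = 53657.

53657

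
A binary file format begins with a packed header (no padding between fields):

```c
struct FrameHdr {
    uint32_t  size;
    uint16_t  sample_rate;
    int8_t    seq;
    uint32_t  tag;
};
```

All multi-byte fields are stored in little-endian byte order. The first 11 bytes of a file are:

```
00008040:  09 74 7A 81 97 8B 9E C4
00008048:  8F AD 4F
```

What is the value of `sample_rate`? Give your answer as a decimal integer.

`sample_rate` follows `size` (4 bytes), so it starts at byte offset 4 and occupies 2 bytes.
Bytes at offsets 4..5: 97 8B.
Little-endian stores the least-significant byte at the lowest address.
Reassemble most-significant byte first: 8B 97 → 0x8B97.
0x8B97 = 35735.

35735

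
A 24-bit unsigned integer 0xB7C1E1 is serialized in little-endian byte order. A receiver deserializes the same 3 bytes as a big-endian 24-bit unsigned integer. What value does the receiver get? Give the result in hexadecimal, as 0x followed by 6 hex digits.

Stored little-endian, the bytes at ascending addresses are E1 C1 B7.
Read back as big-endian, the last byte is least significant, giving 0xE1C1B7.

0xE1C1B7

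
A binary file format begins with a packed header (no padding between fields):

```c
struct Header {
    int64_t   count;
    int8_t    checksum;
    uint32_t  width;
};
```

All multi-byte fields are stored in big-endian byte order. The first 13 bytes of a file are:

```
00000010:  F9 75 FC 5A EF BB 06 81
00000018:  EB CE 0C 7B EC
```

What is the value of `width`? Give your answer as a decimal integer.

3456924652

`width` follows `count` (8 B), `checksum` (1 B), so it starts at offset 8 + 1 = 9 and occupies 4 bytes.
Bytes at offsets 9..12: CE 0C 7B EC.
In big-endian order the high byte comes first in memory.
The bytes are already most-significant first: 0xCE0C7BEC.
0xCE0C7BEC = 3456924652.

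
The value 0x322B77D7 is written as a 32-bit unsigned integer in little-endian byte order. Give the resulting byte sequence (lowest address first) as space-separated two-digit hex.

D7 77 2B 32

Split into bytes (most-significant first): 32 2B 77 D7.
Little-endian stores the least-significant byte at the lowest address.
So at ascending addresses the bytes are D7 77 2B 32.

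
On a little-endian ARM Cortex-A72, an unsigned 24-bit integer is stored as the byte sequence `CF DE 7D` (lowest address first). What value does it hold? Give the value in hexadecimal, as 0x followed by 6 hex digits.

Little-endian: lowest address holds the least-significant byte.
Reassemble most-significant byte first: 7D DE CF → 0x7DDECF.

0x7DDECF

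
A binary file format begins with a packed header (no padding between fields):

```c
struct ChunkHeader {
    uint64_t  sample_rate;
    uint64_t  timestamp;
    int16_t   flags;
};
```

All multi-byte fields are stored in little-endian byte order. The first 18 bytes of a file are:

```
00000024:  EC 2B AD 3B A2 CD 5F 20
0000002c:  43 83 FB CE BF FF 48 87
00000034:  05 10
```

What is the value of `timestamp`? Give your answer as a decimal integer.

9748322592719864643

`timestamp` follows `sample_rate` (8 bytes), so it starts at byte offset 8 and occupies 8 bytes.
Bytes at offsets 8..15: 43 83 FB CE BF FF 48 87.
In little-endian order the low byte comes first in memory.
Reassemble most-significant byte first: 87 48 FF BF CE FB 83 43 → 0x8748FFBFCEFB8343.
0x8748FFBFCEFB8343 = 9748322592719864643.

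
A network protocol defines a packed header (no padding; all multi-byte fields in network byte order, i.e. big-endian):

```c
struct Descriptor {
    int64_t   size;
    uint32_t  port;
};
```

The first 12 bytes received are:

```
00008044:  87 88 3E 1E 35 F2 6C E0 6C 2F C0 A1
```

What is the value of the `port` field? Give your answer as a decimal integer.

1815068833

`port` follows `size` (8 bytes), so it starts at byte offset 8 and occupies 4 bytes.
Bytes at offsets 8..11: 6C 2F C0 A1.
In big-endian order the high byte comes first in memory.
The bytes are already most-significant first: 0x6C2FC0A1.
0x6C2FC0A1 = 1815068833.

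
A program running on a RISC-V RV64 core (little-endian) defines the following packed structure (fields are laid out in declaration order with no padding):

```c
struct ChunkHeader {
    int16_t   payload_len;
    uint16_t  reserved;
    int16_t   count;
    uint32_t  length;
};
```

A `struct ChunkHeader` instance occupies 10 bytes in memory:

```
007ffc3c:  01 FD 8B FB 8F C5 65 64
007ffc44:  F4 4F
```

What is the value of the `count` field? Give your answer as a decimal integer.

-14961

`count` follows `payload_len` (2 B), `reserved` (2 B), so it starts at offset 2 + 2 = 4 and occupies 2 bytes.
Bytes at offsets 4..5: 8F C5.
Little-endian: lowest address holds the least-significant byte.
Reassemble most-significant byte first: C5 8F → 0xC58F.
Top bit is set, so as a signed 16-bit value this is 0xC58F − 2^16 = -14961.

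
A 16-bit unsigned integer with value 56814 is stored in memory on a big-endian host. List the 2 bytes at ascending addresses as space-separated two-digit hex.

56814 in hexadecimal, padded to 16 bits, is 0xDDEE.
Split into bytes (most-significant first): DD EE.
In big-endian order the high byte comes first in memory.
So the memory order matches the most-significant-first order: DD EE.

DD EE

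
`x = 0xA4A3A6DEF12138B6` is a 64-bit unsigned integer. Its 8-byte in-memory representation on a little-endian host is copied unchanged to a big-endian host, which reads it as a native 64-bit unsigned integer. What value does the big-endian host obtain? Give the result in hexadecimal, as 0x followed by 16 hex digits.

0xB63821F1DEA6A3A4

Stored little-endian, the bytes at ascending addresses are B6 38 21 F1 DE A6 A3 A4.
Read back as big-endian, the last byte is least significant, giving 0xB63821F1DEA6A3A4.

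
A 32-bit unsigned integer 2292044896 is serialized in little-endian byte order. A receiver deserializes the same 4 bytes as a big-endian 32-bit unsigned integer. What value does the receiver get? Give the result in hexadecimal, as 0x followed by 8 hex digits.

0x60D49D88

2292044896 in 32-bit hexadecimal is 0x889DD460.
Stored little-endian, the bytes at ascending addresses are 60 D4 9D 88.
Read back as big-endian, the last byte is least significant, giving 0x60D49D88.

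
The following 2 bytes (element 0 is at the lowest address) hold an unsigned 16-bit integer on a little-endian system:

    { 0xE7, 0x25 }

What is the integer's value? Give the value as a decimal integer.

Little-endian stores the least-significant byte at the lowest address.
Reassemble most-significant byte first: 25 E7 → 0x25E7.
0x25E7 = 9703.

9703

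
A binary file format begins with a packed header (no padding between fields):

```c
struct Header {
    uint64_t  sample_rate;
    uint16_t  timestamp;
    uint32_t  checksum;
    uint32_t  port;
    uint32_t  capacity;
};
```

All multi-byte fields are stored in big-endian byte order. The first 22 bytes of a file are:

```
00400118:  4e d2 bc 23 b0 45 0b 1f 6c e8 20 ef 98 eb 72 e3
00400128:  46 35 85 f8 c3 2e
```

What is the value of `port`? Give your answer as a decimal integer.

`port` follows `sample_rate` (8 B), `timestamp` (2 B), `checksum` (4 B), so it starts at offset 8 + 2 + 4 = 14 and occupies 4 bytes.
Bytes at offsets 14..17: 72 E3 46 35.
In big-endian order the high byte comes first in memory.
The bytes are already most-significant first: 0x72E34635.
0x72E34635 = 1927497269.

1927497269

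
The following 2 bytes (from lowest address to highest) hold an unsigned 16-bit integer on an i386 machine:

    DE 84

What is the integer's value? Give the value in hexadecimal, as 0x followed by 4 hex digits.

0x84DE

Little-endian: lowest address holds the least-significant byte.
Reassemble most-significant byte first: 84 DE → 0x84DE.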